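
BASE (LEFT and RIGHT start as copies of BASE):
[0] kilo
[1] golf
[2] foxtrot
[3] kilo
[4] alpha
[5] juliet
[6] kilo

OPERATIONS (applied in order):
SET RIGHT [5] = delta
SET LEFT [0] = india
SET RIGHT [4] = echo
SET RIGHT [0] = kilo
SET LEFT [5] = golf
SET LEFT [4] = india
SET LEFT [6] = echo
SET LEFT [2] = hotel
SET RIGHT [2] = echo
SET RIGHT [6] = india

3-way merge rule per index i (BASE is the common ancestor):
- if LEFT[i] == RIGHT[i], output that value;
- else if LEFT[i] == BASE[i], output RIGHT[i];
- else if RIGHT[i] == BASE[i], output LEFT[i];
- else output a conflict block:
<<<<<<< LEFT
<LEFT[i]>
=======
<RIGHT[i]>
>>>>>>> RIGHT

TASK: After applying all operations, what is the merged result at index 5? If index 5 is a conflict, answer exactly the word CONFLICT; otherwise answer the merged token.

Final LEFT:  [india, golf, hotel, kilo, india, golf, echo]
Final RIGHT: [kilo, golf, echo, kilo, echo, delta, india]
i=0: L=india, R=kilo=BASE -> take LEFT -> india
i=1: L=golf R=golf -> agree -> golf
i=2: BASE=foxtrot L=hotel R=echo all differ -> CONFLICT
i=3: L=kilo R=kilo -> agree -> kilo
i=4: BASE=alpha L=india R=echo all differ -> CONFLICT
i=5: BASE=juliet L=golf R=delta all differ -> CONFLICT
i=6: BASE=kilo L=echo R=india all differ -> CONFLICT
Index 5 -> CONFLICT

Answer: CONFLICT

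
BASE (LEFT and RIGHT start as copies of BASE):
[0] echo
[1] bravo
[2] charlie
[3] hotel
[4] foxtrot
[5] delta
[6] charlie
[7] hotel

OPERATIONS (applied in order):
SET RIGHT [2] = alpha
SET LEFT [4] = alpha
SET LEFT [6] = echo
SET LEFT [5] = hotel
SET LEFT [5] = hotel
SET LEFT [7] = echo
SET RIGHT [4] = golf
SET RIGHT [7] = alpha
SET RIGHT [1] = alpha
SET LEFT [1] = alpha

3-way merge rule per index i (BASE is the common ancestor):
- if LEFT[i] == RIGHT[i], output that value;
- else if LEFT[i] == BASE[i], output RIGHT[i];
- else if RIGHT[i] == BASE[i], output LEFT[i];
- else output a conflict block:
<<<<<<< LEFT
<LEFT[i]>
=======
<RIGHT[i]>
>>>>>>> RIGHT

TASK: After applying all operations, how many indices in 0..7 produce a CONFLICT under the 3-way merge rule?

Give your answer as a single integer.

Answer: 2

Derivation:
Final LEFT:  [echo, alpha, charlie, hotel, alpha, hotel, echo, echo]
Final RIGHT: [echo, alpha, alpha, hotel, golf, delta, charlie, alpha]
i=0: L=echo R=echo -> agree -> echo
i=1: L=alpha R=alpha -> agree -> alpha
i=2: L=charlie=BASE, R=alpha -> take RIGHT -> alpha
i=3: L=hotel R=hotel -> agree -> hotel
i=4: BASE=foxtrot L=alpha R=golf all differ -> CONFLICT
i=5: L=hotel, R=delta=BASE -> take LEFT -> hotel
i=6: L=echo, R=charlie=BASE -> take LEFT -> echo
i=7: BASE=hotel L=echo R=alpha all differ -> CONFLICT
Conflict count: 2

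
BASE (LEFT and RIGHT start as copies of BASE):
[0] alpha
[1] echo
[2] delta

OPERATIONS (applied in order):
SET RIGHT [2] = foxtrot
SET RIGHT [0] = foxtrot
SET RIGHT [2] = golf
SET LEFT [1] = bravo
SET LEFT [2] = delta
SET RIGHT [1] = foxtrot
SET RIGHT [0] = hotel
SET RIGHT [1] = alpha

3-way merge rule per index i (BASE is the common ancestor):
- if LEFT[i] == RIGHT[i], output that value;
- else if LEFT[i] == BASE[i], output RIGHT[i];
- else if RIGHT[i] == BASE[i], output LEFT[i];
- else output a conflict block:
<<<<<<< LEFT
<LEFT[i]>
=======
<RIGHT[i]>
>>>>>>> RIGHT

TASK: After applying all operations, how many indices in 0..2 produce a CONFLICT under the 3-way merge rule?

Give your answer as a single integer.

Answer: 1

Derivation:
Final LEFT:  [alpha, bravo, delta]
Final RIGHT: [hotel, alpha, golf]
i=0: L=alpha=BASE, R=hotel -> take RIGHT -> hotel
i=1: BASE=echo L=bravo R=alpha all differ -> CONFLICT
i=2: L=delta=BASE, R=golf -> take RIGHT -> golf
Conflict count: 1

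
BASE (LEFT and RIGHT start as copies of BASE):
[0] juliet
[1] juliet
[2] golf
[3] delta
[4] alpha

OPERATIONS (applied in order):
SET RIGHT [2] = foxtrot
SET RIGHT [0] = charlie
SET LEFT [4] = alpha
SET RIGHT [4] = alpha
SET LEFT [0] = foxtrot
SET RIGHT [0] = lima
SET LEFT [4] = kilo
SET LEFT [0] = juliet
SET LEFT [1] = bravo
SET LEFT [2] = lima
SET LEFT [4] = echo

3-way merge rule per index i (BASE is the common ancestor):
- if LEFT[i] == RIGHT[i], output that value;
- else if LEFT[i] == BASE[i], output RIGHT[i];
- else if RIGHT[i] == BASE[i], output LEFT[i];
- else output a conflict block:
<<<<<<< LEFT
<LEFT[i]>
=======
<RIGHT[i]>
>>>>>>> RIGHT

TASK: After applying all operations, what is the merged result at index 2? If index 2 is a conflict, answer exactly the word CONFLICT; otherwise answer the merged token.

Answer: CONFLICT

Derivation:
Final LEFT:  [juliet, bravo, lima, delta, echo]
Final RIGHT: [lima, juliet, foxtrot, delta, alpha]
i=0: L=juliet=BASE, R=lima -> take RIGHT -> lima
i=1: L=bravo, R=juliet=BASE -> take LEFT -> bravo
i=2: BASE=golf L=lima R=foxtrot all differ -> CONFLICT
i=3: L=delta R=delta -> agree -> delta
i=4: L=echo, R=alpha=BASE -> take LEFT -> echo
Index 2 -> CONFLICT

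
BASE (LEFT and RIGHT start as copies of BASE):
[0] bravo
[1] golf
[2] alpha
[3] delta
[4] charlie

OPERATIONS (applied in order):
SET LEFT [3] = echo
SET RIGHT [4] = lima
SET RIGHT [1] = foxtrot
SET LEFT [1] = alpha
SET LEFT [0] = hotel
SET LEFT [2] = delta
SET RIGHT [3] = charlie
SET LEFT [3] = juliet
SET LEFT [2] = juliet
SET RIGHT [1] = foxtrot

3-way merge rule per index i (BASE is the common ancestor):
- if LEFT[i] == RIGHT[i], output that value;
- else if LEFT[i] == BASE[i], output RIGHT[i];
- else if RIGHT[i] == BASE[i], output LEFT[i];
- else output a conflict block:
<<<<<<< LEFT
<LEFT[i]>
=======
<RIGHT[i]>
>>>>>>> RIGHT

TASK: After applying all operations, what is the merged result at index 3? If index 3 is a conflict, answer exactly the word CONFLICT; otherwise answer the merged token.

Answer: CONFLICT

Derivation:
Final LEFT:  [hotel, alpha, juliet, juliet, charlie]
Final RIGHT: [bravo, foxtrot, alpha, charlie, lima]
i=0: L=hotel, R=bravo=BASE -> take LEFT -> hotel
i=1: BASE=golf L=alpha R=foxtrot all differ -> CONFLICT
i=2: L=juliet, R=alpha=BASE -> take LEFT -> juliet
i=3: BASE=delta L=juliet R=charlie all differ -> CONFLICT
i=4: L=charlie=BASE, R=lima -> take RIGHT -> lima
Index 3 -> CONFLICT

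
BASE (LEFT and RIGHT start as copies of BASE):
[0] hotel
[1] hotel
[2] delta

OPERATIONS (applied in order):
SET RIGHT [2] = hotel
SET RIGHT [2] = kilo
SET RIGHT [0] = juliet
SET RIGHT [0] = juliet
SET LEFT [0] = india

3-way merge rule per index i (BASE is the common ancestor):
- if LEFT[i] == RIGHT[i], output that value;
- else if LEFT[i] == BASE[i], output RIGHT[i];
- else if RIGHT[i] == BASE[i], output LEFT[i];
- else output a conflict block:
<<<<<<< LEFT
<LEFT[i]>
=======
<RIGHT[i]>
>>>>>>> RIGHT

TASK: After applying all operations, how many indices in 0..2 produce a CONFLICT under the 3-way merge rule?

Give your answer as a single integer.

Answer: 1

Derivation:
Final LEFT:  [india, hotel, delta]
Final RIGHT: [juliet, hotel, kilo]
i=0: BASE=hotel L=india R=juliet all differ -> CONFLICT
i=1: L=hotel R=hotel -> agree -> hotel
i=2: L=delta=BASE, R=kilo -> take RIGHT -> kilo
Conflict count: 1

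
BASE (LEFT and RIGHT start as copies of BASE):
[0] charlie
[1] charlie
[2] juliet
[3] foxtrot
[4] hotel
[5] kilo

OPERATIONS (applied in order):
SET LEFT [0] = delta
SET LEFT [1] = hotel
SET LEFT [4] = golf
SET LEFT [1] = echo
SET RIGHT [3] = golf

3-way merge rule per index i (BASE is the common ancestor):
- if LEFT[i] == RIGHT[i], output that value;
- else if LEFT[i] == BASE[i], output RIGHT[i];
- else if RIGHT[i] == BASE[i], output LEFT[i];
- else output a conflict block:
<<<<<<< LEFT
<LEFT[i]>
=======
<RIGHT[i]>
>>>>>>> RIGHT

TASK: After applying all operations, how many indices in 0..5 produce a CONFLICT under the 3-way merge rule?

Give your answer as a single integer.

Final LEFT:  [delta, echo, juliet, foxtrot, golf, kilo]
Final RIGHT: [charlie, charlie, juliet, golf, hotel, kilo]
i=0: L=delta, R=charlie=BASE -> take LEFT -> delta
i=1: L=echo, R=charlie=BASE -> take LEFT -> echo
i=2: L=juliet R=juliet -> agree -> juliet
i=3: L=foxtrot=BASE, R=golf -> take RIGHT -> golf
i=4: L=golf, R=hotel=BASE -> take LEFT -> golf
i=5: L=kilo R=kilo -> agree -> kilo
Conflict count: 0

Answer: 0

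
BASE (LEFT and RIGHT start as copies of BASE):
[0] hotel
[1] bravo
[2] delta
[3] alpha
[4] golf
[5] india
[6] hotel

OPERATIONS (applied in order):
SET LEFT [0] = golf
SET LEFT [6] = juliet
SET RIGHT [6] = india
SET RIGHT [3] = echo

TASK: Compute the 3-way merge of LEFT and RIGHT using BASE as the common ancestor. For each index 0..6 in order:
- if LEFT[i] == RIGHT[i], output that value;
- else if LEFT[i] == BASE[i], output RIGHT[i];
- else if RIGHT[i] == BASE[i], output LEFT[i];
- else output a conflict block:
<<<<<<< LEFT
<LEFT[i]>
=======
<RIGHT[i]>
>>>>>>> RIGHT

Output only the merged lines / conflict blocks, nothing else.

Final LEFT:  [golf, bravo, delta, alpha, golf, india, juliet]
Final RIGHT: [hotel, bravo, delta, echo, golf, india, india]
i=0: L=golf, R=hotel=BASE -> take LEFT -> golf
i=1: L=bravo R=bravo -> agree -> bravo
i=2: L=delta R=delta -> agree -> delta
i=3: L=alpha=BASE, R=echo -> take RIGHT -> echo
i=4: L=golf R=golf -> agree -> golf
i=5: L=india R=india -> agree -> india
i=6: BASE=hotel L=juliet R=india all differ -> CONFLICT

Answer: golf
bravo
delta
echo
golf
india
<<<<<<< LEFT
juliet
=======
india
>>>>>>> RIGHT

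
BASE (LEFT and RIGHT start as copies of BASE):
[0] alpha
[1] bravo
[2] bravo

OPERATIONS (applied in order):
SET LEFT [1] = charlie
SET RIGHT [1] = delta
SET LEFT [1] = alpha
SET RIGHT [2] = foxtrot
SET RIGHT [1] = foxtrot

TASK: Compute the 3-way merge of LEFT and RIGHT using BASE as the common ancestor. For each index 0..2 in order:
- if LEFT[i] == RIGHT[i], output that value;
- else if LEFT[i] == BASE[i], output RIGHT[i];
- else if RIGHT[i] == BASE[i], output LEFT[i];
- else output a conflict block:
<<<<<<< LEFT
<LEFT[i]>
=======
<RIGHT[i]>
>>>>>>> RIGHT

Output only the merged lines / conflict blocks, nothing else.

Final LEFT:  [alpha, alpha, bravo]
Final RIGHT: [alpha, foxtrot, foxtrot]
i=0: L=alpha R=alpha -> agree -> alpha
i=1: BASE=bravo L=alpha R=foxtrot all differ -> CONFLICT
i=2: L=bravo=BASE, R=foxtrot -> take RIGHT -> foxtrot

Answer: alpha
<<<<<<< LEFT
alpha
=======
foxtrot
>>>>>>> RIGHT
foxtrot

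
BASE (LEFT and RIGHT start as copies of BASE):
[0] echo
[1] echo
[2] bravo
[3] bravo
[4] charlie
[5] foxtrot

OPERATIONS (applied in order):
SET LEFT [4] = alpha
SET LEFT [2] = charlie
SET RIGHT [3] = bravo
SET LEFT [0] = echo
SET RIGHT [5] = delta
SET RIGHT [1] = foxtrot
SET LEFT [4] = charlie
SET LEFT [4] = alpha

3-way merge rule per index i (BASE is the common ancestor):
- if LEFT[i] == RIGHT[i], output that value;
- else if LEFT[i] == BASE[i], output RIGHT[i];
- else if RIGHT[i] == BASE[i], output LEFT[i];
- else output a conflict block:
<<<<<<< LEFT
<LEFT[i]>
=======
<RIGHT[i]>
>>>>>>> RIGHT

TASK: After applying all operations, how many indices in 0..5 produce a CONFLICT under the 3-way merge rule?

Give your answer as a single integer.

Final LEFT:  [echo, echo, charlie, bravo, alpha, foxtrot]
Final RIGHT: [echo, foxtrot, bravo, bravo, charlie, delta]
i=0: L=echo R=echo -> agree -> echo
i=1: L=echo=BASE, R=foxtrot -> take RIGHT -> foxtrot
i=2: L=charlie, R=bravo=BASE -> take LEFT -> charlie
i=3: L=bravo R=bravo -> agree -> bravo
i=4: L=alpha, R=charlie=BASE -> take LEFT -> alpha
i=5: L=foxtrot=BASE, R=delta -> take RIGHT -> delta
Conflict count: 0

Answer: 0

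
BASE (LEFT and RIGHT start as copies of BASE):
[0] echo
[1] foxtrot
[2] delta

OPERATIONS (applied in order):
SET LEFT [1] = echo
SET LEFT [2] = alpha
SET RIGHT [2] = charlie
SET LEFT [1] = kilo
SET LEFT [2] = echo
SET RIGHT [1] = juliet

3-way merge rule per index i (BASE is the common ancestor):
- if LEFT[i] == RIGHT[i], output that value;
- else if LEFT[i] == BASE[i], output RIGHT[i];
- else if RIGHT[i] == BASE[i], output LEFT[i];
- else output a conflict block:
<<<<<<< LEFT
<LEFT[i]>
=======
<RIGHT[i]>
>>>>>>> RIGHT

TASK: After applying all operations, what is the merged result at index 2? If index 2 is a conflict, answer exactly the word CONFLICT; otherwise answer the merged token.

Final LEFT:  [echo, kilo, echo]
Final RIGHT: [echo, juliet, charlie]
i=0: L=echo R=echo -> agree -> echo
i=1: BASE=foxtrot L=kilo R=juliet all differ -> CONFLICT
i=2: BASE=delta L=echo R=charlie all differ -> CONFLICT
Index 2 -> CONFLICT

Answer: CONFLICT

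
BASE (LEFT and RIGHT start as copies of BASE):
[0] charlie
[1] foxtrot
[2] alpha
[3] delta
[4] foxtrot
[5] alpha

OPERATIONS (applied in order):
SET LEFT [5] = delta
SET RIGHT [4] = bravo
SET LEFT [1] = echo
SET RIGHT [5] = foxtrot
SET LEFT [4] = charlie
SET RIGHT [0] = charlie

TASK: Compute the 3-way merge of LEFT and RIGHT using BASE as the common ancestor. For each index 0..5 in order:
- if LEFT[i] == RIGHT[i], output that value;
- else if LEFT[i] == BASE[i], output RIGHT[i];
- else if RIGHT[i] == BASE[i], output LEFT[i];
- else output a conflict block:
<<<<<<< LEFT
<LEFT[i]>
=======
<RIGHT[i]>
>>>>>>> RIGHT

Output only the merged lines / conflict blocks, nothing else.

Answer: charlie
echo
alpha
delta
<<<<<<< LEFT
charlie
=======
bravo
>>>>>>> RIGHT
<<<<<<< LEFT
delta
=======
foxtrot
>>>>>>> RIGHT

Derivation:
Final LEFT:  [charlie, echo, alpha, delta, charlie, delta]
Final RIGHT: [charlie, foxtrot, alpha, delta, bravo, foxtrot]
i=0: L=charlie R=charlie -> agree -> charlie
i=1: L=echo, R=foxtrot=BASE -> take LEFT -> echo
i=2: L=alpha R=alpha -> agree -> alpha
i=3: L=delta R=delta -> agree -> delta
i=4: BASE=foxtrot L=charlie R=bravo all differ -> CONFLICT
i=5: BASE=alpha L=delta R=foxtrot all differ -> CONFLICT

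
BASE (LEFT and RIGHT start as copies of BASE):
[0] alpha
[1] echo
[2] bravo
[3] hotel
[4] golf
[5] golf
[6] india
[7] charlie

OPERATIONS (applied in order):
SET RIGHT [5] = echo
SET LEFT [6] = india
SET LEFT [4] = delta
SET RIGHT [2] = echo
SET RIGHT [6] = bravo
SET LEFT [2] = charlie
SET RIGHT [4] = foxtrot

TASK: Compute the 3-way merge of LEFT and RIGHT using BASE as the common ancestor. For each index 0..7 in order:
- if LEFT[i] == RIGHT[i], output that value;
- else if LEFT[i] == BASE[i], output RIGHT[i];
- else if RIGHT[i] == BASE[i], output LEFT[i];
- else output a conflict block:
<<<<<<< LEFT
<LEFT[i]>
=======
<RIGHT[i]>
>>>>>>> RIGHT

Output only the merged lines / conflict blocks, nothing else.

Final LEFT:  [alpha, echo, charlie, hotel, delta, golf, india, charlie]
Final RIGHT: [alpha, echo, echo, hotel, foxtrot, echo, bravo, charlie]
i=0: L=alpha R=alpha -> agree -> alpha
i=1: L=echo R=echo -> agree -> echo
i=2: BASE=bravo L=charlie R=echo all differ -> CONFLICT
i=3: L=hotel R=hotel -> agree -> hotel
i=4: BASE=golf L=delta R=foxtrot all differ -> CONFLICT
i=5: L=golf=BASE, R=echo -> take RIGHT -> echo
i=6: L=india=BASE, R=bravo -> take RIGHT -> bravo
i=7: L=charlie R=charlie -> agree -> charlie

Answer: alpha
echo
<<<<<<< LEFT
charlie
=======
echo
>>>>>>> RIGHT
hotel
<<<<<<< LEFT
delta
=======
foxtrot
>>>>>>> RIGHT
echo
bravo
charlie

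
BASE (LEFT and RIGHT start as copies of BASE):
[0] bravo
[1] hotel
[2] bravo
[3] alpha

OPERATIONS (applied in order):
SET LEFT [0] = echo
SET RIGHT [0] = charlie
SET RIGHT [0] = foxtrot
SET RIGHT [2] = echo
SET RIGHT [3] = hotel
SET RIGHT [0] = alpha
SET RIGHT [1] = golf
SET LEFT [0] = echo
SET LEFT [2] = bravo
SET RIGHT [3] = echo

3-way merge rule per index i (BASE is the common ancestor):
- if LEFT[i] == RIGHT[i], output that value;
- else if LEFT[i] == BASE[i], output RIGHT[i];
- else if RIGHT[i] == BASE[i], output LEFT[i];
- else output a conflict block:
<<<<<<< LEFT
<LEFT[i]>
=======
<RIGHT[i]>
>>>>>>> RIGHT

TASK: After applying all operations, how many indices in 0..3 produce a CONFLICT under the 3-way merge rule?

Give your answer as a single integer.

Answer: 1

Derivation:
Final LEFT:  [echo, hotel, bravo, alpha]
Final RIGHT: [alpha, golf, echo, echo]
i=0: BASE=bravo L=echo R=alpha all differ -> CONFLICT
i=1: L=hotel=BASE, R=golf -> take RIGHT -> golf
i=2: L=bravo=BASE, R=echo -> take RIGHT -> echo
i=3: L=alpha=BASE, R=echo -> take RIGHT -> echo
Conflict count: 1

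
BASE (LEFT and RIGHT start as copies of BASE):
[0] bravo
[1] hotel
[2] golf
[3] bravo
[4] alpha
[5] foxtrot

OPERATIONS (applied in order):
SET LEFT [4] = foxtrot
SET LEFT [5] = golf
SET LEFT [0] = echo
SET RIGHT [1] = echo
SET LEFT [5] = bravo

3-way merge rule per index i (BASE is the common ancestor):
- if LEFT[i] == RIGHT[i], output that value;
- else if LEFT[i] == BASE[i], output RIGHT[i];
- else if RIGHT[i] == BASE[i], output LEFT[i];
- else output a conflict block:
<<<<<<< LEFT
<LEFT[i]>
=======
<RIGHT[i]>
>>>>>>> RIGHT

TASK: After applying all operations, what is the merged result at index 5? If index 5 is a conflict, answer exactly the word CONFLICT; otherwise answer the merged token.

Final LEFT:  [echo, hotel, golf, bravo, foxtrot, bravo]
Final RIGHT: [bravo, echo, golf, bravo, alpha, foxtrot]
i=0: L=echo, R=bravo=BASE -> take LEFT -> echo
i=1: L=hotel=BASE, R=echo -> take RIGHT -> echo
i=2: L=golf R=golf -> agree -> golf
i=3: L=bravo R=bravo -> agree -> bravo
i=4: L=foxtrot, R=alpha=BASE -> take LEFT -> foxtrot
i=5: L=bravo, R=foxtrot=BASE -> take LEFT -> bravo
Index 5 -> bravo

Answer: bravo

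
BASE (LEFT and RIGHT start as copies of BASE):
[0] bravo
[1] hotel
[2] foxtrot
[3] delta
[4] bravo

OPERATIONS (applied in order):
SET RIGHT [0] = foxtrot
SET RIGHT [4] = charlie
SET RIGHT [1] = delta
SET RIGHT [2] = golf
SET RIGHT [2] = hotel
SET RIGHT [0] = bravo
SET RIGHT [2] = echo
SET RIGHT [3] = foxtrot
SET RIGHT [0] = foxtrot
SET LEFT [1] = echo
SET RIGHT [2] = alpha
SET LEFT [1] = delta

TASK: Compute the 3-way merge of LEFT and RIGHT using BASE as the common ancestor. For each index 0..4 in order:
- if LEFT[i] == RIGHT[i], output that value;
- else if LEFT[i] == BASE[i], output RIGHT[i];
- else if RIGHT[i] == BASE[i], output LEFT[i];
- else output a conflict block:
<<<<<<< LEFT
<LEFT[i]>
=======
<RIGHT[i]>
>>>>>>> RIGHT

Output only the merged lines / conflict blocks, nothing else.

Final LEFT:  [bravo, delta, foxtrot, delta, bravo]
Final RIGHT: [foxtrot, delta, alpha, foxtrot, charlie]
i=0: L=bravo=BASE, R=foxtrot -> take RIGHT -> foxtrot
i=1: L=delta R=delta -> agree -> delta
i=2: L=foxtrot=BASE, R=alpha -> take RIGHT -> alpha
i=3: L=delta=BASE, R=foxtrot -> take RIGHT -> foxtrot
i=4: L=bravo=BASE, R=charlie -> take RIGHT -> charlie

Answer: foxtrot
delta
alpha
foxtrot
charlie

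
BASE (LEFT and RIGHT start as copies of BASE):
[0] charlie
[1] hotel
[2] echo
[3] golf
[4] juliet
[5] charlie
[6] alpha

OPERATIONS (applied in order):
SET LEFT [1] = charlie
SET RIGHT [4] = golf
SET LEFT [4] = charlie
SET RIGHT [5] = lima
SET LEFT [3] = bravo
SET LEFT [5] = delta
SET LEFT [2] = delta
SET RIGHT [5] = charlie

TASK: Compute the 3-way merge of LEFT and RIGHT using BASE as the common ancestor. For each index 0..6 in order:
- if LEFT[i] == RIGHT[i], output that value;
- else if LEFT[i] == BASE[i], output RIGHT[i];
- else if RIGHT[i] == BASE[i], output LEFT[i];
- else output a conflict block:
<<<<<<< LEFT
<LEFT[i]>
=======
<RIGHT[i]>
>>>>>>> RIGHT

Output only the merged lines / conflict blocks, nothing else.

Final LEFT:  [charlie, charlie, delta, bravo, charlie, delta, alpha]
Final RIGHT: [charlie, hotel, echo, golf, golf, charlie, alpha]
i=0: L=charlie R=charlie -> agree -> charlie
i=1: L=charlie, R=hotel=BASE -> take LEFT -> charlie
i=2: L=delta, R=echo=BASE -> take LEFT -> delta
i=3: L=bravo, R=golf=BASE -> take LEFT -> bravo
i=4: BASE=juliet L=charlie R=golf all differ -> CONFLICT
i=5: L=delta, R=charlie=BASE -> take LEFT -> delta
i=6: L=alpha R=alpha -> agree -> alpha

Answer: charlie
charlie
delta
bravo
<<<<<<< LEFT
charlie
=======
golf
>>>>>>> RIGHT
delta
alpha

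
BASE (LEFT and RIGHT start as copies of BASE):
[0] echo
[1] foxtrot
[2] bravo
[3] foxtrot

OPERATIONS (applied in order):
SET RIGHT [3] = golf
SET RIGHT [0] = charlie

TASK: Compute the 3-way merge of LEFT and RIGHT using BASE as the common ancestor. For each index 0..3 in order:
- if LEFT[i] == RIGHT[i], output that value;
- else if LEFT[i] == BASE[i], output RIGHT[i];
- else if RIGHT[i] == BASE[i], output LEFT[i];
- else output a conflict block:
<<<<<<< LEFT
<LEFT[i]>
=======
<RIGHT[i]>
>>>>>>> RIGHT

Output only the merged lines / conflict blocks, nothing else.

Final LEFT:  [echo, foxtrot, bravo, foxtrot]
Final RIGHT: [charlie, foxtrot, bravo, golf]
i=0: L=echo=BASE, R=charlie -> take RIGHT -> charlie
i=1: L=foxtrot R=foxtrot -> agree -> foxtrot
i=2: L=bravo R=bravo -> agree -> bravo
i=3: L=foxtrot=BASE, R=golf -> take RIGHT -> golf

Answer: charlie
foxtrot
bravo
golf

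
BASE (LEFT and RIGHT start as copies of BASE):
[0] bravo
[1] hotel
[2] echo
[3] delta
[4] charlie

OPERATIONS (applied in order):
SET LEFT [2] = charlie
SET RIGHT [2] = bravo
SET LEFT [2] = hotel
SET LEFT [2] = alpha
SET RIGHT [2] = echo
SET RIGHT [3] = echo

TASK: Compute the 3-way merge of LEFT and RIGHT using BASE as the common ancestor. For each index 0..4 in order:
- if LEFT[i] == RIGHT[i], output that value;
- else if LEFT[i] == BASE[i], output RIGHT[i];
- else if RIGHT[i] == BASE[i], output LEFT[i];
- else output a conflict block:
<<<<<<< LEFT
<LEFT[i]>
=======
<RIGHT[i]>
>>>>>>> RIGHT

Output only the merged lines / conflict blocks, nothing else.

Final LEFT:  [bravo, hotel, alpha, delta, charlie]
Final RIGHT: [bravo, hotel, echo, echo, charlie]
i=0: L=bravo R=bravo -> agree -> bravo
i=1: L=hotel R=hotel -> agree -> hotel
i=2: L=alpha, R=echo=BASE -> take LEFT -> alpha
i=3: L=delta=BASE, R=echo -> take RIGHT -> echo
i=4: L=charlie R=charlie -> agree -> charlie

Answer: bravo
hotel
alpha
echo
charlie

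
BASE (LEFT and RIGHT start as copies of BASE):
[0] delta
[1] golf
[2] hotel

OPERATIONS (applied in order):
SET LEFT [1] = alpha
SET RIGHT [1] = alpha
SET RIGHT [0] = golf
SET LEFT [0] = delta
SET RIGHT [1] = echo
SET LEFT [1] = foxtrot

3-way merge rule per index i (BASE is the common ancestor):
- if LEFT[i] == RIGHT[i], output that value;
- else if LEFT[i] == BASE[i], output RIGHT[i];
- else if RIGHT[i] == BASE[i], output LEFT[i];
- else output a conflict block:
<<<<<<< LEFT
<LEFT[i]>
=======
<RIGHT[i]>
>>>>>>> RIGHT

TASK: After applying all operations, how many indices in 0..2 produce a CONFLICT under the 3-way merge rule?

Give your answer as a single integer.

Answer: 1

Derivation:
Final LEFT:  [delta, foxtrot, hotel]
Final RIGHT: [golf, echo, hotel]
i=0: L=delta=BASE, R=golf -> take RIGHT -> golf
i=1: BASE=golf L=foxtrot R=echo all differ -> CONFLICT
i=2: L=hotel R=hotel -> agree -> hotel
Conflict count: 1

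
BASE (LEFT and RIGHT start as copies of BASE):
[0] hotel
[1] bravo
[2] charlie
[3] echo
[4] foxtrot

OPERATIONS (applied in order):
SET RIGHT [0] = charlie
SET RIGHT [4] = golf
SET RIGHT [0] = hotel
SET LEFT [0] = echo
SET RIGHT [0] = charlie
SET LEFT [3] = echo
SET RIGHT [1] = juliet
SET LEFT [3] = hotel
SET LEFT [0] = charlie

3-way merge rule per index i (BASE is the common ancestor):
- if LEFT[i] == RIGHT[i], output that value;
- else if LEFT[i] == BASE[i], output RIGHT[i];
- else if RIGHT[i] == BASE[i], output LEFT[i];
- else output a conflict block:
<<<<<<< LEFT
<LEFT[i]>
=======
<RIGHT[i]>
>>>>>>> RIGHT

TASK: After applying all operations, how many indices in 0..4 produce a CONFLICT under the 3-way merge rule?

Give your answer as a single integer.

Final LEFT:  [charlie, bravo, charlie, hotel, foxtrot]
Final RIGHT: [charlie, juliet, charlie, echo, golf]
i=0: L=charlie R=charlie -> agree -> charlie
i=1: L=bravo=BASE, R=juliet -> take RIGHT -> juliet
i=2: L=charlie R=charlie -> agree -> charlie
i=3: L=hotel, R=echo=BASE -> take LEFT -> hotel
i=4: L=foxtrot=BASE, R=golf -> take RIGHT -> golf
Conflict count: 0

Answer: 0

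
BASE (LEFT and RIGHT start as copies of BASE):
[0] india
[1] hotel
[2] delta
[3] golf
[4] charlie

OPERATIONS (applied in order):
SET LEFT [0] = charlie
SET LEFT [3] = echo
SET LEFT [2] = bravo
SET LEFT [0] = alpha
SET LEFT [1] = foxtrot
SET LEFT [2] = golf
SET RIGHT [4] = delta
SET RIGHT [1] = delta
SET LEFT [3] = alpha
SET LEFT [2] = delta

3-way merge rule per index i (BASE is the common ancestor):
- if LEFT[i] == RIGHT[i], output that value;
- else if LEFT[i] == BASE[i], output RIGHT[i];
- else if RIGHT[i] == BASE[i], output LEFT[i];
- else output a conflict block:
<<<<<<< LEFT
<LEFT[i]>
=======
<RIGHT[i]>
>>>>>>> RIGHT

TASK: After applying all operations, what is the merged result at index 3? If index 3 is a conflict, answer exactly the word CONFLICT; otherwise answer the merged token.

Answer: alpha

Derivation:
Final LEFT:  [alpha, foxtrot, delta, alpha, charlie]
Final RIGHT: [india, delta, delta, golf, delta]
i=0: L=alpha, R=india=BASE -> take LEFT -> alpha
i=1: BASE=hotel L=foxtrot R=delta all differ -> CONFLICT
i=2: L=delta R=delta -> agree -> delta
i=3: L=alpha, R=golf=BASE -> take LEFT -> alpha
i=4: L=charlie=BASE, R=delta -> take RIGHT -> delta
Index 3 -> alpha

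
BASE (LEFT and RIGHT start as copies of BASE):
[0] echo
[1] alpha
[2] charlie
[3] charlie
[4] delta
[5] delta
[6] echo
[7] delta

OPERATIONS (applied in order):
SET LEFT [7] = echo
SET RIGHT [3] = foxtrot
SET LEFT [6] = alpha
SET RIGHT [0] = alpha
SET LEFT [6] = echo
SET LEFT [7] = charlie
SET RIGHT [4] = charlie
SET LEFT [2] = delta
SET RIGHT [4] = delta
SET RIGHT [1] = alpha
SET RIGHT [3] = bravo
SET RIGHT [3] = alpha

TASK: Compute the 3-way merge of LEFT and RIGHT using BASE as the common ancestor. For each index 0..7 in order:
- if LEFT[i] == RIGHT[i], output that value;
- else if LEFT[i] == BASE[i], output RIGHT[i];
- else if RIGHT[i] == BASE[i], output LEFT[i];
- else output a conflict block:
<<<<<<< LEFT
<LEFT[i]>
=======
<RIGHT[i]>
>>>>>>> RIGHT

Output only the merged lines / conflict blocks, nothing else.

Final LEFT:  [echo, alpha, delta, charlie, delta, delta, echo, charlie]
Final RIGHT: [alpha, alpha, charlie, alpha, delta, delta, echo, delta]
i=0: L=echo=BASE, R=alpha -> take RIGHT -> alpha
i=1: L=alpha R=alpha -> agree -> alpha
i=2: L=delta, R=charlie=BASE -> take LEFT -> delta
i=3: L=charlie=BASE, R=alpha -> take RIGHT -> alpha
i=4: L=delta R=delta -> agree -> delta
i=5: L=delta R=delta -> agree -> delta
i=6: L=echo R=echo -> agree -> echo
i=7: L=charlie, R=delta=BASE -> take LEFT -> charlie

Answer: alpha
alpha
delta
alpha
delta
delta
echo
charlie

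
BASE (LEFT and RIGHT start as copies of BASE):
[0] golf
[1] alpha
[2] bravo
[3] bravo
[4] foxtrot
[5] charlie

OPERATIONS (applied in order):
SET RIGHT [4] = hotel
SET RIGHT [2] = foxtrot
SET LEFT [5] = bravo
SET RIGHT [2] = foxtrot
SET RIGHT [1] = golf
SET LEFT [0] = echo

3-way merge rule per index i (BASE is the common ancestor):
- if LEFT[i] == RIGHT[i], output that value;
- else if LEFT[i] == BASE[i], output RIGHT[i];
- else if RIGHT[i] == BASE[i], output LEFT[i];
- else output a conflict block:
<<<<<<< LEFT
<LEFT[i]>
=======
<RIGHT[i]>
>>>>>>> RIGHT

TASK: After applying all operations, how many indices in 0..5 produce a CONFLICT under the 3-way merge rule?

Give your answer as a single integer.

Answer: 0

Derivation:
Final LEFT:  [echo, alpha, bravo, bravo, foxtrot, bravo]
Final RIGHT: [golf, golf, foxtrot, bravo, hotel, charlie]
i=0: L=echo, R=golf=BASE -> take LEFT -> echo
i=1: L=alpha=BASE, R=golf -> take RIGHT -> golf
i=2: L=bravo=BASE, R=foxtrot -> take RIGHT -> foxtrot
i=3: L=bravo R=bravo -> agree -> bravo
i=4: L=foxtrot=BASE, R=hotel -> take RIGHT -> hotel
i=5: L=bravo, R=charlie=BASE -> take LEFT -> bravo
Conflict count: 0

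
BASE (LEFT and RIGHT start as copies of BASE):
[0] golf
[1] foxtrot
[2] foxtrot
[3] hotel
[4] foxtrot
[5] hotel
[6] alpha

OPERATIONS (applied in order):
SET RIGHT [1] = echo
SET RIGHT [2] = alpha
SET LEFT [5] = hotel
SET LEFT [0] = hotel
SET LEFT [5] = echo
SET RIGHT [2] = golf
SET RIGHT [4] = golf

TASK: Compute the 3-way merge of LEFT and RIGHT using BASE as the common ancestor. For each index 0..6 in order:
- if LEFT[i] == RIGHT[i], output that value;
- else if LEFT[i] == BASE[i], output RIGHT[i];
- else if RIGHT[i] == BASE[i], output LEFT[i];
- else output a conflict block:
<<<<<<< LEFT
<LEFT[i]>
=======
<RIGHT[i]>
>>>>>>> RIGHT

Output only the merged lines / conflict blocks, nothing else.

Answer: hotel
echo
golf
hotel
golf
echo
alpha

Derivation:
Final LEFT:  [hotel, foxtrot, foxtrot, hotel, foxtrot, echo, alpha]
Final RIGHT: [golf, echo, golf, hotel, golf, hotel, alpha]
i=0: L=hotel, R=golf=BASE -> take LEFT -> hotel
i=1: L=foxtrot=BASE, R=echo -> take RIGHT -> echo
i=2: L=foxtrot=BASE, R=golf -> take RIGHT -> golf
i=3: L=hotel R=hotel -> agree -> hotel
i=4: L=foxtrot=BASE, R=golf -> take RIGHT -> golf
i=5: L=echo, R=hotel=BASE -> take LEFT -> echo
i=6: L=alpha R=alpha -> agree -> alpha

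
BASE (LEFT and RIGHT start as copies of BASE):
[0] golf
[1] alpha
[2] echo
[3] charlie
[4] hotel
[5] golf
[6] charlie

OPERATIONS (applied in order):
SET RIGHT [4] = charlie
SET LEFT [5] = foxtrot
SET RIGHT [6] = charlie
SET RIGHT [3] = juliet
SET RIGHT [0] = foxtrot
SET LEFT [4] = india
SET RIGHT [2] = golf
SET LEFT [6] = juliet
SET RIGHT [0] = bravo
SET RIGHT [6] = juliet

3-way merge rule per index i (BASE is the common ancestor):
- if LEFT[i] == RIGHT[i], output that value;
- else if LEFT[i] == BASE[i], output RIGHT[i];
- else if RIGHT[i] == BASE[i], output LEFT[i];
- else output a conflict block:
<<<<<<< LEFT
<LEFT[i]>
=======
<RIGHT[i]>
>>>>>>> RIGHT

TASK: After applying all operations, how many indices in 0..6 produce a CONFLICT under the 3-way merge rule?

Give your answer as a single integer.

Answer: 1

Derivation:
Final LEFT:  [golf, alpha, echo, charlie, india, foxtrot, juliet]
Final RIGHT: [bravo, alpha, golf, juliet, charlie, golf, juliet]
i=0: L=golf=BASE, R=bravo -> take RIGHT -> bravo
i=1: L=alpha R=alpha -> agree -> alpha
i=2: L=echo=BASE, R=golf -> take RIGHT -> golf
i=3: L=charlie=BASE, R=juliet -> take RIGHT -> juliet
i=4: BASE=hotel L=india R=charlie all differ -> CONFLICT
i=5: L=foxtrot, R=golf=BASE -> take LEFT -> foxtrot
i=6: L=juliet R=juliet -> agree -> juliet
Conflict count: 1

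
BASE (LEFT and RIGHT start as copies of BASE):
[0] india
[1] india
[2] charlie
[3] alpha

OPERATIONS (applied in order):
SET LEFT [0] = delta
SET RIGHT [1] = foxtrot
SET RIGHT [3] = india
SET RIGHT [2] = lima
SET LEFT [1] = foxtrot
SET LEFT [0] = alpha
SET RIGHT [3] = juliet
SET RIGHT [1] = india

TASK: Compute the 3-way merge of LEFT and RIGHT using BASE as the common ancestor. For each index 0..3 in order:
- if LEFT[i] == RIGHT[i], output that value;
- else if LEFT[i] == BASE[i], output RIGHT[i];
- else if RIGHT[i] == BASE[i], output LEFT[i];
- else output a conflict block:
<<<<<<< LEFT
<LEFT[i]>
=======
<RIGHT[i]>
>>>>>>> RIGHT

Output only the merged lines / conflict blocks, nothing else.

Final LEFT:  [alpha, foxtrot, charlie, alpha]
Final RIGHT: [india, india, lima, juliet]
i=0: L=alpha, R=india=BASE -> take LEFT -> alpha
i=1: L=foxtrot, R=india=BASE -> take LEFT -> foxtrot
i=2: L=charlie=BASE, R=lima -> take RIGHT -> lima
i=3: L=alpha=BASE, R=juliet -> take RIGHT -> juliet

Answer: alpha
foxtrot
lima
juliet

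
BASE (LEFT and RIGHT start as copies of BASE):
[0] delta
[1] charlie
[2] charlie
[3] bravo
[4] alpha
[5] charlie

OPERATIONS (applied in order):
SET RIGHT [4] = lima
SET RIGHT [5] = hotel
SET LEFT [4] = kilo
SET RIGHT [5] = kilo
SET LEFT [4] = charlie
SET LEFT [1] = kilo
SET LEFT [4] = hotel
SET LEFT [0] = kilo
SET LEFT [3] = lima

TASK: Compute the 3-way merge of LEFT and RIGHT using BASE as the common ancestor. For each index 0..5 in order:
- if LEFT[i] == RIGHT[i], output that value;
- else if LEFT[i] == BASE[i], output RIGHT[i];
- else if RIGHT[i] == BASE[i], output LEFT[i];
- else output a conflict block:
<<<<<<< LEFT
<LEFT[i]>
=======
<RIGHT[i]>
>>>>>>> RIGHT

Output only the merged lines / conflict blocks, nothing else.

Answer: kilo
kilo
charlie
lima
<<<<<<< LEFT
hotel
=======
lima
>>>>>>> RIGHT
kilo

Derivation:
Final LEFT:  [kilo, kilo, charlie, lima, hotel, charlie]
Final RIGHT: [delta, charlie, charlie, bravo, lima, kilo]
i=0: L=kilo, R=delta=BASE -> take LEFT -> kilo
i=1: L=kilo, R=charlie=BASE -> take LEFT -> kilo
i=2: L=charlie R=charlie -> agree -> charlie
i=3: L=lima, R=bravo=BASE -> take LEFT -> lima
i=4: BASE=alpha L=hotel R=lima all differ -> CONFLICT
i=5: L=charlie=BASE, R=kilo -> take RIGHT -> kilo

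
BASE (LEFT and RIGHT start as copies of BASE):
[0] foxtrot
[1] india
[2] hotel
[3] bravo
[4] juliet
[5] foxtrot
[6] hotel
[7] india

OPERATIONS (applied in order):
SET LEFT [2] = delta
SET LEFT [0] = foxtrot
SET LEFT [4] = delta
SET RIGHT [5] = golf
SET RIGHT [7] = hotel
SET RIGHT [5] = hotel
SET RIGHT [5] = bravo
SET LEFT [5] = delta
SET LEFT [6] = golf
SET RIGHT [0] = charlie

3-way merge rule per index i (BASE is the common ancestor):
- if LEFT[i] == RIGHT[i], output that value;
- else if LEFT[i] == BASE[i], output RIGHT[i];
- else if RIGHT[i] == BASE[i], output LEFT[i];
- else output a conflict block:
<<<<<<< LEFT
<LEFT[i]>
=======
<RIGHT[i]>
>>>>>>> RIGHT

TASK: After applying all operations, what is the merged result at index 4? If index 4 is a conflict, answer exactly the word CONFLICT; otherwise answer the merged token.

Answer: delta

Derivation:
Final LEFT:  [foxtrot, india, delta, bravo, delta, delta, golf, india]
Final RIGHT: [charlie, india, hotel, bravo, juliet, bravo, hotel, hotel]
i=0: L=foxtrot=BASE, R=charlie -> take RIGHT -> charlie
i=1: L=india R=india -> agree -> india
i=2: L=delta, R=hotel=BASE -> take LEFT -> delta
i=3: L=bravo R=bravo -> agree -> bravo
i=4: L=delta, R=juliet=BASE -> take LEFT -> delta
i=5: BASE=foxtrot L=delta R=bravo all differ -> CONFLICT
i=6: L=golf, R=hotel=BASE -> take LEFT -> golf
i=7: L=india=BASE, R=hotel -> take RIGHT -> hotel
Index 4 -> delta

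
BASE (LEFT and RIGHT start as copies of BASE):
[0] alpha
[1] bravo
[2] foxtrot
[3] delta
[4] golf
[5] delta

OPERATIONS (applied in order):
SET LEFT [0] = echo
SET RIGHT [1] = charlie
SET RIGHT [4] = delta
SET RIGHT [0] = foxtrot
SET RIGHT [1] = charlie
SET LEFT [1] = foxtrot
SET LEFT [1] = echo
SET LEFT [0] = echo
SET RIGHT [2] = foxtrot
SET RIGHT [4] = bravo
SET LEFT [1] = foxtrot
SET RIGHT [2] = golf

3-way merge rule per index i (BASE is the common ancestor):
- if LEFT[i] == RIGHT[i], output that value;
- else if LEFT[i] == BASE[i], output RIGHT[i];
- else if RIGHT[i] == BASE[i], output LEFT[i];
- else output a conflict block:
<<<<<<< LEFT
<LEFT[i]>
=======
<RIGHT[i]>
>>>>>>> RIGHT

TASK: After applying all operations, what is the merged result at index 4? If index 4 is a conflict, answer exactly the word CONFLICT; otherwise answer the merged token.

Final LEFT:  [echo, foxtrot, foxtrot, delta, golf, delta]
Final RIGHT: [foxtrot, charlie, golf, delta, bravo, delta]
i=0: BASE=alpha L=echo R=foxtrot all differ -> CONFLICT
i=1: BASE=bravo L=foxtrot R=charlie all differ -> CONFLICT
i=2: L=foxtrot=BASE, R=golf -> take RIGHT -> golf
i=3: L=delta R=delta -> agree -> delta
i=4: L=golf=BASE, R=bravo -> take RIGHT -> bravo
i=5: L=delta R=delta -> agree -> delta
Index 4 -> bravo

Answer: bravo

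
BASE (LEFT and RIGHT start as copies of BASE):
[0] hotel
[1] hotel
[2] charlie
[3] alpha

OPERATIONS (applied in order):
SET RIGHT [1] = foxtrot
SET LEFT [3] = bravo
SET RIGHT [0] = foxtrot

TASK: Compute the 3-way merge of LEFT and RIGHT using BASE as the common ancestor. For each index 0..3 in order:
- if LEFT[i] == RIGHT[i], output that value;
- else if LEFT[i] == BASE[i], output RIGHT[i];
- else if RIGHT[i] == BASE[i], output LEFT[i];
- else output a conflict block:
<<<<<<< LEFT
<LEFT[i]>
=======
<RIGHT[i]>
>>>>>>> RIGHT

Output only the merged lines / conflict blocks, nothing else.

Answer: foxtrot
foxtrot
charlie
bravo

Derivation:
Final LEFT:  [hotel, hotel, charlie, bravo]
Final RIGHT: [foxtrot, foxtrot, charlie, alpha]
i=0: L=hotel=BASE, R=foxtrot -> take RIGHT -> foxtrot
i=1: L=hotel=BASE, R=foxtrot -> take RIGHT -> foxtrot
i=2: L=charlie R=charlie -> agree -> charlie
i=3: L=bravo, R=alpha=BASE -> take LEFT -> bravo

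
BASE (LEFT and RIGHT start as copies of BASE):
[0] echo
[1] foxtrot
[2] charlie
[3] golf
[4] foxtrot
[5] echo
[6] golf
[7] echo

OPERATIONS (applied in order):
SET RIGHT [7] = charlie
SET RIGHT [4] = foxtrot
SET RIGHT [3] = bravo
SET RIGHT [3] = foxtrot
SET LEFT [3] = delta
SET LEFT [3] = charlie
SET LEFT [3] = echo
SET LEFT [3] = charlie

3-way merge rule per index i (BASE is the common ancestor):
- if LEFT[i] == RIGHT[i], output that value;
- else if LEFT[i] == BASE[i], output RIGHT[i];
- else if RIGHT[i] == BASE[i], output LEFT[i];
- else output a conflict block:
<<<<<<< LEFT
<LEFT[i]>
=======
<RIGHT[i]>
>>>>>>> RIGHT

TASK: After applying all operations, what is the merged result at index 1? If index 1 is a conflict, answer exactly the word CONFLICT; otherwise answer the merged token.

Final LEFT:  [echo, foxtrot, charlie, charlie, foxtrot, echo, golf, echo]
Final RIGHT: [echo, foxtrot, charlie, foxtrot, foxtrot, echo, golf, charlie]
i=0: L=echo R=echo -> agree -> echo
i=1: L=foxtrot R=foxtrot -> agree -> foxtrot
i=2: L=charlie R=charlie -> agree -> charlie
i=3: BASE=golf L=charlie R=foxtrot all differ -> CONFLICT
i=4: L=foxtrot R=foxtrot -> agree -> foxtrot
i=5: L=echo R=echo -> agree -> echo
i=6: L=golf R=golf -> agree -> golf
i=7: L=echo=BASE, R=charlie -> take RIGHT -> charlie
Index 1 -> foxtrot

Answer: foxtrot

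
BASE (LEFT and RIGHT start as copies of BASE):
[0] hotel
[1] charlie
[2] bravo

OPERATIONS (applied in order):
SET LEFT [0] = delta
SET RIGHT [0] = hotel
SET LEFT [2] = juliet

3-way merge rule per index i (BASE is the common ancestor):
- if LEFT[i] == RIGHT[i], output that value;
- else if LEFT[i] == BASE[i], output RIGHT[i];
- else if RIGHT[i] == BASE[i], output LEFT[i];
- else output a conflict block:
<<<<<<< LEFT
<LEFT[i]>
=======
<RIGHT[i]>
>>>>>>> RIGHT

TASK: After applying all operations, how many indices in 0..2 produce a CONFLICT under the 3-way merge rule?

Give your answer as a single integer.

Final LEFT:  [delta, charlie, juliet]
Final RIGHT: [hotel, charlie, bravo]
i=0: L=delta, R=hotel=BASE -> take LEFT -> delta
i=1: L=charlie R=charlie -> agree -> charlie
i=2: L=juliet, R=bravo=BASE -> take LEFT -> juliet
Conflict count: 0

Answer: 0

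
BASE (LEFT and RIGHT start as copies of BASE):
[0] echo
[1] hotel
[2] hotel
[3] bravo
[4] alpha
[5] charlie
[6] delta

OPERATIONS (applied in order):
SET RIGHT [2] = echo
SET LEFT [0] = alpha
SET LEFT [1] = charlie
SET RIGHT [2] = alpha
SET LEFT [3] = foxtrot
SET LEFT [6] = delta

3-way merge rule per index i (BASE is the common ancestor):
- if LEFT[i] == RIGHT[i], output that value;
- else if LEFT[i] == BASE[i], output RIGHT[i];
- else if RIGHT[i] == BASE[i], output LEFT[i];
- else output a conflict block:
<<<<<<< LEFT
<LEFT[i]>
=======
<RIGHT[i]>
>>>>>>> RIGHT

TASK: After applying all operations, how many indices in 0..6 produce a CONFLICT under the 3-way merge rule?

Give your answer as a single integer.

Final LEFT:  [alpha, charlie, hotel, foxtrot, alpha, charlie, delta]
Final RIGHT: [echo, hotel, alpha, bravo, alpha, charlie, delta]
i=0: L=alpha, R=echo=BASE -> take LEFT -> alpha
i=1: L=charlie, R=hotel=BASE -> take LEFT -> charlie
i=2: L=hotel=BASE, R=alpha -> take RIGHT -> alpha
i=3: L=foxtrot, R=bravo=BASE -> take LEFT -> foxtrot
i=4: L=alpha R=alpha -> agree -> alpha
i=5: L=charlie R=charlie -> agree -> charlie
i=6: L=delta R=delta -> agree -> delta
Conflict count: 0

Answer: 0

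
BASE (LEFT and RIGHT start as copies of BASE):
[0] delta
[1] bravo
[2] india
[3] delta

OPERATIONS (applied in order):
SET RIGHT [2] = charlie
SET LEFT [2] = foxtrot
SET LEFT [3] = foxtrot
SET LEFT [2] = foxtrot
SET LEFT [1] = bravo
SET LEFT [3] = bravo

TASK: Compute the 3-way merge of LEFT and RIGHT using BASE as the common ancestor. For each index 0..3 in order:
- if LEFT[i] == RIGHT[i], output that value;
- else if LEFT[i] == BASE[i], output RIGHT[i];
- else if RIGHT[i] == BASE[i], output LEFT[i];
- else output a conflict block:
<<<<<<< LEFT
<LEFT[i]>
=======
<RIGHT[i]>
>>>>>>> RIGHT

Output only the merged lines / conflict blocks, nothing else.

Final LEFT:  [delta, bravo, foxtrot, bravo]
Final RIGHT: [delta, bravo, charlie, delta]
i=0: L=delta R=delta -> agree -> delta
i=1: L=bravo R=bravo -> agree -> bravo
i=2: BASE=india L=foxtrot R=charlie all differ -> CONFLICT
i=3: L=bravo, R=delta=BASE -> take LEFT -> bravo

Answer: delta
bravo
<<<<<<< LEFT
foxtrot
=======
charlie
>>>>>>> RIGHT
bravo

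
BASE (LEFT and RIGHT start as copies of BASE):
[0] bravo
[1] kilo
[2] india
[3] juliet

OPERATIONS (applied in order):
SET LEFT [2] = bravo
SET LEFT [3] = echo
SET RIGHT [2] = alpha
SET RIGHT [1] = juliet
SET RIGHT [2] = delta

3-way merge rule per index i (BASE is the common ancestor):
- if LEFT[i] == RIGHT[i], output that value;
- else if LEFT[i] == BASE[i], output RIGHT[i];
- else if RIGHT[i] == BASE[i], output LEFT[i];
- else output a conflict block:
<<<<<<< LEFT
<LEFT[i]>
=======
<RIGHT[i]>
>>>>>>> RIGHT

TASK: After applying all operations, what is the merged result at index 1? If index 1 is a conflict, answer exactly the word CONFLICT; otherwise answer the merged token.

Final LEFT:  [bravo, kilo, bravo, echo]
Final RIGHT: [bravo, juliet, delta, juliet]
i=0: L=bravo R=bravo -> agree -> bravo
i=1: L=kilo=BASE, R=juliet -> take RIGHT -> juliet
i=2: BASE=india L=bravo R=delta all differ -> CONFLICT
i=3: L=echo, R=juliet=BASE -> take LEFT -> echo
Index 1 -> juliet

Answer: juliet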